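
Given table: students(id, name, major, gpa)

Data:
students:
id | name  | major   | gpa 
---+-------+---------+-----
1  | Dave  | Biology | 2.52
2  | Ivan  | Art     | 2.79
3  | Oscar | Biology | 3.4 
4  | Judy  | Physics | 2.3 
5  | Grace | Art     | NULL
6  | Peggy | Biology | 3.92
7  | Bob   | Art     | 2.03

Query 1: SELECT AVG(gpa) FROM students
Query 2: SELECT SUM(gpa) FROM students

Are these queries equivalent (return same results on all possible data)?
No, not equivalent

Query 1 returns: [(2.8266666666666667,)]
Query 2 returns: [(16.96,)]

Reason: AVG vs SUM give different aggregate values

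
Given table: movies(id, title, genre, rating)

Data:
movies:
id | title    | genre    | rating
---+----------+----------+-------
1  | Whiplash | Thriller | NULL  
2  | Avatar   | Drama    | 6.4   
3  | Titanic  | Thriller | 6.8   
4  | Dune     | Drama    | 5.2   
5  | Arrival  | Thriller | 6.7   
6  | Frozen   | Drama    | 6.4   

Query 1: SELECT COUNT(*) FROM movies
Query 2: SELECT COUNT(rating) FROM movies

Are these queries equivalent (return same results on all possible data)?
No, not equivalent

Query 1 returns: [(6,)]
Query 2 returns: [(5,)]

Reason: COUNT(*) includes NULLs, COUNT(column) excludes them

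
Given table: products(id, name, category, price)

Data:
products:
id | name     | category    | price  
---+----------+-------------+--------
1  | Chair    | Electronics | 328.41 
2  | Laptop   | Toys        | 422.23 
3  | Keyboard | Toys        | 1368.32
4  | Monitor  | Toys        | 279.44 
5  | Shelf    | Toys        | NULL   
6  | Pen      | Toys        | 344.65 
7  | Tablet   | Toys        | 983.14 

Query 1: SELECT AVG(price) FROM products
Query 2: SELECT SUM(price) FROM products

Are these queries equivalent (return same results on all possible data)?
No, not equivalent

Query 1 returns: [(621.0316666666666,)]
Query 2 returns: [(3726.19,)]

Reason: AVG vs SUM give different aggregate values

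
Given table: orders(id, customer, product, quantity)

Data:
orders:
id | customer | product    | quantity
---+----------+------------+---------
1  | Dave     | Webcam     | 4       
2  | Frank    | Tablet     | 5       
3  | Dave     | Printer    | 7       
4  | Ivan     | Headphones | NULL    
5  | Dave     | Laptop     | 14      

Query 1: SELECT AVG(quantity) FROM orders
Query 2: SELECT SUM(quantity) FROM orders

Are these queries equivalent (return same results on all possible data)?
No, not equivalent

Query 1 returns: [(7.5,)]
Query 2 returns: [(30,)]

Reason: AVG vs SUM give different aggregate values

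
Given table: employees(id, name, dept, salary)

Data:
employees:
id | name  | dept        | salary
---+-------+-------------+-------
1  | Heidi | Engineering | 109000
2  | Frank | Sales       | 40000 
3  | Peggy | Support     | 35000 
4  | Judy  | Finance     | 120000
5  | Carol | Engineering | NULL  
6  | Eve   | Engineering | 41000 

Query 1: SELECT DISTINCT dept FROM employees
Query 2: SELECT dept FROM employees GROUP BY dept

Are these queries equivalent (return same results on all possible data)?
Yes, equivalent

Both queries return: [('Engineering',), ('Finance',), ('Sales',), ('Support',)]

Reason: Both get unique depts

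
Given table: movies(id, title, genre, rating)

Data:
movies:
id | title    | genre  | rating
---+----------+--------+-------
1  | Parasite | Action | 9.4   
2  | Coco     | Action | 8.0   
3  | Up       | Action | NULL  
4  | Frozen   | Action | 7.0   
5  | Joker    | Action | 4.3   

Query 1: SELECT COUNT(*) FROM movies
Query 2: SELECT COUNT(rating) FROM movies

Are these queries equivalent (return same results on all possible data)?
No, not equivalent

Query 1 returns: [(5,)]
Query 2 returns: [(4,)]

Reason: COUNT(*) includes NULLs, COUNT(column) excludes them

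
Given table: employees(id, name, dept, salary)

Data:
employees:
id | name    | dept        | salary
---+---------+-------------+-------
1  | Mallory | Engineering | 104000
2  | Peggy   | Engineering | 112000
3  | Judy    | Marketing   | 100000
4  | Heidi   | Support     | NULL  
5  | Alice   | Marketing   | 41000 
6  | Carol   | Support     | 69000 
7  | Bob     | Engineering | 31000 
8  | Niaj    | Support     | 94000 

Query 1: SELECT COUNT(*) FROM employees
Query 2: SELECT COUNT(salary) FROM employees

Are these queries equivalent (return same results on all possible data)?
No, not equivalent

Query 1 returns: [(8,)]
Query 2 returns: [(7,)]

Reason: COUNT(*) includes NULLs, COUNT(column) excludes them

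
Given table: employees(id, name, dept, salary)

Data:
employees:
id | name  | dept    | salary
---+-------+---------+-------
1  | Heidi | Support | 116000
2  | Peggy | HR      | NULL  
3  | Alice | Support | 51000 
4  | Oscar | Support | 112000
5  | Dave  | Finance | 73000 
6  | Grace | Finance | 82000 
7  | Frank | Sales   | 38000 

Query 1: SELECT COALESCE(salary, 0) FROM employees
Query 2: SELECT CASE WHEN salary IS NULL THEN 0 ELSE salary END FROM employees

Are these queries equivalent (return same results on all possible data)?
Yes, equivalent

Both queries return: [(0,), (38000,), (51000,), (73000,), (82000,), (112000,), (116000,)]

Reason: COALESCE vs CASE for NULL handling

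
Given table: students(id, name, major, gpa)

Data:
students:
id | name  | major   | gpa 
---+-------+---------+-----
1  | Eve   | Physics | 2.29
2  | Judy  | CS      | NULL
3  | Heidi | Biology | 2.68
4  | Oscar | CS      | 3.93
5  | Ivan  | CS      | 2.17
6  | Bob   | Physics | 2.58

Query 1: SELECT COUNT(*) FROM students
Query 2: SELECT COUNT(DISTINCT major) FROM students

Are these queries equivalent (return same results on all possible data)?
No, not equivalent

Query 1 returns: [(6,)]
Query 2 returns: [(3,)]

Reason: COUNT(*) counts rows, COUNT(DISTINCT major) counts unique majors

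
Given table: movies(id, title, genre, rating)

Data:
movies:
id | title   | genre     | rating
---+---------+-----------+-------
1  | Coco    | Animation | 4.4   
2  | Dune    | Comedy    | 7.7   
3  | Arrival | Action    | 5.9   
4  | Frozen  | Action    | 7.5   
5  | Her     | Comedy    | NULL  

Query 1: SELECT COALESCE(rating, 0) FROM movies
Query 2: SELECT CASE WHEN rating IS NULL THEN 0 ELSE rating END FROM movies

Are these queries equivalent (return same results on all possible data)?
Yes, equivalent

Both queries return: [(0,), (4.4,), (5.9,), (7.5,), (7.7,)]

Reason: COALESCE vs CASE for NULL handling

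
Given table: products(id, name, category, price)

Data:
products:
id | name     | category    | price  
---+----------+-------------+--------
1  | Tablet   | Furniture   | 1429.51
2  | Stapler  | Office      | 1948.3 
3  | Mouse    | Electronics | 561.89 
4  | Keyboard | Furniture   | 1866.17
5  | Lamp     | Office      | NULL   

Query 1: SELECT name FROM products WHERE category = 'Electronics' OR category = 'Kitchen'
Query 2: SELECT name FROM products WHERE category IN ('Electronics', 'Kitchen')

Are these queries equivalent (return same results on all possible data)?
Yes, equivalent

Both queries return: [('Mouse',)]

Reason: OR vs IN are equivalent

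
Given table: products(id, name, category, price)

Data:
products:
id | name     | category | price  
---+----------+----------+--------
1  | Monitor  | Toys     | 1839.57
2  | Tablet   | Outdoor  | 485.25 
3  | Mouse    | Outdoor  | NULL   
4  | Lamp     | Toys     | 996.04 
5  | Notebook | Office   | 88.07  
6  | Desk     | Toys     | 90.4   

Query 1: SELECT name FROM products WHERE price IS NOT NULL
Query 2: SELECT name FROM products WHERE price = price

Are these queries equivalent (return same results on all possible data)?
Yes, equivalent

Both queries return: [('Desk',), ('Lamp',), ('Monitor',), ('Notebook',), ('Tablet',)]

Reason: IS NOT NULL vs self-equality (both exclude NULLs)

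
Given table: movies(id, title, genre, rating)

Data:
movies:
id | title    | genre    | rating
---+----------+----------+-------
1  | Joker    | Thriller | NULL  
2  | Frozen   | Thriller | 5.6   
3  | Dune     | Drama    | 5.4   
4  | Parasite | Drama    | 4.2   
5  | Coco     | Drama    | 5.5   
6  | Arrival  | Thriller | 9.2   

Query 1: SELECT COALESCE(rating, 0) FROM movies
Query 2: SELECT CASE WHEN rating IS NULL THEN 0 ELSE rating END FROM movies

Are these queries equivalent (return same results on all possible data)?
Yes, equivalent

Both queries return: [(0,), (4.2,), (5.4,), (5.5,), (5.6,), (9.2,)]

Reason: COALESCE vs CASE for NULL handling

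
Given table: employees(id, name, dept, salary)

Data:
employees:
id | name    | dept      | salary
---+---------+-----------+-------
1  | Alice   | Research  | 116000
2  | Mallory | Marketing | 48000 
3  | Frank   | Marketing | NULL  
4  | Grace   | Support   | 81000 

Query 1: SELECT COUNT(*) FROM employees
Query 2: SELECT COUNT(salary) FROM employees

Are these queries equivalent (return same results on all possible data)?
No, not equivalent

Query 1 returns: [(4,)]
Query 2 returns: [(3,)]

Reason: COUNT(*) includes NULLs, COUNT(column) excludes them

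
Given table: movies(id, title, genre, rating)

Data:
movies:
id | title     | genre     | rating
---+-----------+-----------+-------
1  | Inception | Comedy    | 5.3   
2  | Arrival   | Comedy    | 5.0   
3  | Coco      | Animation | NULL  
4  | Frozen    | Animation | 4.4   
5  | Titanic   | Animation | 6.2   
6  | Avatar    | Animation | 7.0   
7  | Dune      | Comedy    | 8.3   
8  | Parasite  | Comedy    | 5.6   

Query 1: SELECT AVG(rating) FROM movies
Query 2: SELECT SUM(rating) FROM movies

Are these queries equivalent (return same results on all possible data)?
No, not equivalent

Query 1 returns: [(5.971428571428571,)]
Query 2 returns: [(41.8,)]

Reason: AVG vs SUM give different aggregate values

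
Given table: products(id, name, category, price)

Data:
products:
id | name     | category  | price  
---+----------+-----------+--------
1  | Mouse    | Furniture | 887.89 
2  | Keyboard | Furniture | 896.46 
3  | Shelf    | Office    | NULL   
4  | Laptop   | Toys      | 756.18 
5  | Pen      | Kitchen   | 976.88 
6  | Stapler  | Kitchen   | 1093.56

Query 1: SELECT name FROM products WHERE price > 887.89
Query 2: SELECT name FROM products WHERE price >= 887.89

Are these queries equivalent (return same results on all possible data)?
No, not equivalent

Query 1 returns: [('Keyboard',), ('Pen',), ('Stapler',)]
Query 2 returns: [('Mouse',), ('Keyboard',), ('Pen',), ('Stapler',)]

Reason: > vs >= gives different results when price = 887.89 exists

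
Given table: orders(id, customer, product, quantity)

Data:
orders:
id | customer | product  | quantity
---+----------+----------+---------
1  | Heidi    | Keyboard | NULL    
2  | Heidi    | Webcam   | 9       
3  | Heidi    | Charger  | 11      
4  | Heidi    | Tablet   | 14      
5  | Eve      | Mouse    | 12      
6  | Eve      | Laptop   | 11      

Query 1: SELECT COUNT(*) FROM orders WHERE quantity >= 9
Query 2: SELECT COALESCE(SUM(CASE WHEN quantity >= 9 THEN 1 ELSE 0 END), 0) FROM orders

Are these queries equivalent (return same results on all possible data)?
Yes, equivalent

Both queries return: [(5,)]

Reason: COUNT with WHERE vs conditional SUM (COALESCE handles empty-table NULL)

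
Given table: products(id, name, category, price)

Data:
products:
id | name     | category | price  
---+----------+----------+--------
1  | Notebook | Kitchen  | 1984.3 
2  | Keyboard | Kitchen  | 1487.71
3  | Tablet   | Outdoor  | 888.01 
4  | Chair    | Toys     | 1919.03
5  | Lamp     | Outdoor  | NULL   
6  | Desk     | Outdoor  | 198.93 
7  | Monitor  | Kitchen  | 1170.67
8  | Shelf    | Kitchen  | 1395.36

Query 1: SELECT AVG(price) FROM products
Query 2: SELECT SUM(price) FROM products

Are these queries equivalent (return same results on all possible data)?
No, not equivalent

Query 1 returns: [(1292.0014285714285,)]
Query 2 returns: [(9044.01,)]

Reason: AVG vs SUM give different aggregate values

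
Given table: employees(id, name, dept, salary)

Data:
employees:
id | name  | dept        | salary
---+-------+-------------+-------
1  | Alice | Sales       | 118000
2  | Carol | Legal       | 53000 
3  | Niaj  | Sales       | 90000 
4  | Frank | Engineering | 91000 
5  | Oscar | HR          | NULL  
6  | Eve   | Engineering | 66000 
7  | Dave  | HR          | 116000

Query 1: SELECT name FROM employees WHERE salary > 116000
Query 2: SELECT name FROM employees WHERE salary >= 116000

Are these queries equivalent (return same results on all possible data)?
No, not equivalent

Query 1 returns: [('Alice',)]
Query 2 returns: [('Alice',), ('Dave',)]

Reason: > vs >= gives different results when salary = 116000 exists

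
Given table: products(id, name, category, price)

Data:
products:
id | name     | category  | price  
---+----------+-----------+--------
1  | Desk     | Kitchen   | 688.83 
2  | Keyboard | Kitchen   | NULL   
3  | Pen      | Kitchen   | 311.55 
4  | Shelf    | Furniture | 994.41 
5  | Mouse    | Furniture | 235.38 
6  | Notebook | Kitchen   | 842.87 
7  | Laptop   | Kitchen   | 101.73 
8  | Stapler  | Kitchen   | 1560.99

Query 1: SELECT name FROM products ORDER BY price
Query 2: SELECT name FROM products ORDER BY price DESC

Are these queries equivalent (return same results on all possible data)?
No, not equivalent

Query 1 returns: [('Keyboard',), ('Laptop',), ('Mouse',), ('Pen',), ('Desk',), ('Notebook',), ('Shelf',), ('Stapler',)]
Query 2 returns: [('Stapler',), ('Shelf',), ('Notebook',), ('Desk',), ('Pen',), ('Mouse',), ('Laptop',), ('Keyboard',)]

Reason: ASC vs DESC gives opposite ordering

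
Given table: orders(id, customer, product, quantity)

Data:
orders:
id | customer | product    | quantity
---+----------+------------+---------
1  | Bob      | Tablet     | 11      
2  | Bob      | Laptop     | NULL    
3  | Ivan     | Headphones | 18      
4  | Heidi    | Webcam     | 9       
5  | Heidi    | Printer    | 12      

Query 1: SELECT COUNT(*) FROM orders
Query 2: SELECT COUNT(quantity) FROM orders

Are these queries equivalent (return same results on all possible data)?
No, not equivalent

Query 1 returns: [(5,)]
Query 2 returns: [(4,)]

Reason: COUNT(*) includes NULLs, COUNT(column) excludes them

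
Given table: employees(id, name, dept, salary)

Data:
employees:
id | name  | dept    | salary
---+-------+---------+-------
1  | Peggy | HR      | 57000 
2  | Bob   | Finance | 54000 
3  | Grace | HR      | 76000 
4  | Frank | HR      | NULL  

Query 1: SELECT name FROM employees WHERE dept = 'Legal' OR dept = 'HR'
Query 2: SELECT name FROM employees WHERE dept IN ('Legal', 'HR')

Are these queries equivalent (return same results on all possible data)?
Yes, equivalent

Both queries return: [('Frank',), ('Grace',), ('Peggy',)]

Reason: OR vs IN are equivalent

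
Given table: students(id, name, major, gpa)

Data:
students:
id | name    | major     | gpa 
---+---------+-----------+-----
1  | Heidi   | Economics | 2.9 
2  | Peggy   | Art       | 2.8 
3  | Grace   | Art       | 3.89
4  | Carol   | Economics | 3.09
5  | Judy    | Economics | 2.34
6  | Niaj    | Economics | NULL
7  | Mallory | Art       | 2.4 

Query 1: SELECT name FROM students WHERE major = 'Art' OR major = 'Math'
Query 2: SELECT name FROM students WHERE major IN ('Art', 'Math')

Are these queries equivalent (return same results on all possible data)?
Yes, equivalent

Both queries return: [('Grace',), ('Mallory',), ('Peggy',)]

Reason: OR vs IN are equivalent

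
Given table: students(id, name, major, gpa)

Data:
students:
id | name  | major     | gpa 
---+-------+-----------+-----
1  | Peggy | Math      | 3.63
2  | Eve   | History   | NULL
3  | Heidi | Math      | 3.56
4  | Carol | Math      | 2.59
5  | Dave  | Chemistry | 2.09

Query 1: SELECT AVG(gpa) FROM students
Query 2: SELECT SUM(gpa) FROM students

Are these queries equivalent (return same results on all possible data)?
No, not equivalent

Query 1 returns: [(2.9675,)]
Query 2 returns: [(11.87,)]

Reason: AVG vs SUM give different aggregate values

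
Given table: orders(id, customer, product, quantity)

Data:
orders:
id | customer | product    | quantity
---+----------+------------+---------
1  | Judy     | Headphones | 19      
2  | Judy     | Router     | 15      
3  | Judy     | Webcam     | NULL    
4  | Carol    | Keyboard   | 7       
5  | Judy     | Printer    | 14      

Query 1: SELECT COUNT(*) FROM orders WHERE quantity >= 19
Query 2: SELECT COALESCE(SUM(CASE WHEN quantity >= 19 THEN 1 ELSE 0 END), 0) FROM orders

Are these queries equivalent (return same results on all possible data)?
Yes, equivalent

Both queries return: [(1,)]

Reason: COUNT with WHERE vs conditional SUM (COALESCE handles empty-table NULL)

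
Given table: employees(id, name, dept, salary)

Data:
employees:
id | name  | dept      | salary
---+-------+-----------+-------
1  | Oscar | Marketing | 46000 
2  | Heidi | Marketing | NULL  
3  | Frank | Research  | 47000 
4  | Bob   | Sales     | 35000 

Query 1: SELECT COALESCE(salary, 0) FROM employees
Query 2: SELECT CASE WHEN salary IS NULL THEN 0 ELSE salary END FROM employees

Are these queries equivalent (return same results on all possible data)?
Yes, equivalent

Both queries return: [(0,), (35000,), (46000,), (47000,)]

Reason: COALESCE vs CASE for NULL handling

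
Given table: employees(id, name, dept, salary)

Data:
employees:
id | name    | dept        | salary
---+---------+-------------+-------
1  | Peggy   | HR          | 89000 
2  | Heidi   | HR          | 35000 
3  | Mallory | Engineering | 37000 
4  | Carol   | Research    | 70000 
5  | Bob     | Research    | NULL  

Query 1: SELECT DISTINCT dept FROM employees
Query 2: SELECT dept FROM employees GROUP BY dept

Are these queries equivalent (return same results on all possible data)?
Yes, equivalent

Both queries return: [('Engineering',), ('HR',), ('Research',)]

Reason: Both get unique depts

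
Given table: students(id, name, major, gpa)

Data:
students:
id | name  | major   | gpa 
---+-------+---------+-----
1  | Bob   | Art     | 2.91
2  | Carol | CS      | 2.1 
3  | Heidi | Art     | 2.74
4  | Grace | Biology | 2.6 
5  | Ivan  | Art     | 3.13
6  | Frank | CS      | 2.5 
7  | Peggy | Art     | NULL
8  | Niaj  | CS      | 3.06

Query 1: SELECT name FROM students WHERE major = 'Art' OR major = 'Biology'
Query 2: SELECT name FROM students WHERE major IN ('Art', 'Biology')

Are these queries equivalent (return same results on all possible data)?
Yes, equivalent

Both queries return: [('Bob',), ('Grace',), ('Heidi',), ('Ivan',), ('Peggy',)]

Reason: OR vs IN are equivalent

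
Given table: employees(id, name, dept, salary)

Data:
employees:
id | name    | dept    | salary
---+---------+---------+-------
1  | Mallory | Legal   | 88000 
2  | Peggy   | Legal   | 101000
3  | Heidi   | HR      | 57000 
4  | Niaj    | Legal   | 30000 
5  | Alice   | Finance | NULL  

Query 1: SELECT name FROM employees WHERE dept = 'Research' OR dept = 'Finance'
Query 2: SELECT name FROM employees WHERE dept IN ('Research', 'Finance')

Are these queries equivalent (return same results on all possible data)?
Yes, equivalent

Both queries return: [('Alice',)]

Reason: OR vs IN are equivalent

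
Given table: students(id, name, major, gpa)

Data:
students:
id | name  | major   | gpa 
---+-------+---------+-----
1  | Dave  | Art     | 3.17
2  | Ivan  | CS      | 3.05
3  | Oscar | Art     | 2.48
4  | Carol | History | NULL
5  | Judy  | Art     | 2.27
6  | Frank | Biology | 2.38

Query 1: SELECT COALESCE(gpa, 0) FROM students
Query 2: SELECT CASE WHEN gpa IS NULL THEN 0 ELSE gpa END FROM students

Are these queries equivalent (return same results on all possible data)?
Yes, equivalent

Both queries return: [(0,), (2.27,), (2.38,), (2.48,), (3.05,), (3.17,)]

Reason: COALESCE vs CASE for NULL handling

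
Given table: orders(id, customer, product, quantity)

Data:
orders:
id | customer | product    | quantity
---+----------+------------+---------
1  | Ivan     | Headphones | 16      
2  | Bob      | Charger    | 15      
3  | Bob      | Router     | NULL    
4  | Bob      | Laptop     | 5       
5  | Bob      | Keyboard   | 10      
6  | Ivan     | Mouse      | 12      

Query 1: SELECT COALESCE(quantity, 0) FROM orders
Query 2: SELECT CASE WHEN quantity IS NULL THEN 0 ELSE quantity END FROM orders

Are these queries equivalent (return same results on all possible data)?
Yes, equivalent

Both queries return: [(0,), (5,), (10,), (12,), (15,), (16,)]

Reason: COALESCE vs CASE for NULL handling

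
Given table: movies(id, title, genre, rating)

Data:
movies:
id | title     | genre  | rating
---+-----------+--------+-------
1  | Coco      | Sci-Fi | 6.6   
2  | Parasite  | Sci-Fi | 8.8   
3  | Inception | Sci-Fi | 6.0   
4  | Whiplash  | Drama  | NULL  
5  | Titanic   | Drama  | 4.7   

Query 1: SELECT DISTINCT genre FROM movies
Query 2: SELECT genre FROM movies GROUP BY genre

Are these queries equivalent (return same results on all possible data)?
Yes, equivalent

Both queries return: [('Drama',), ('Sci-Fi',)]

Reason: Both get unique genres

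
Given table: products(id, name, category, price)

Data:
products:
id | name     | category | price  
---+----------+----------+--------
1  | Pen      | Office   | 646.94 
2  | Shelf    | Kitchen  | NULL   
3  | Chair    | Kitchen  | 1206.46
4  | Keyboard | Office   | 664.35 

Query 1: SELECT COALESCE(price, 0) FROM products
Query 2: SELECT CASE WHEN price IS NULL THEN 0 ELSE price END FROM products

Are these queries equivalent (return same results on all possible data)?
Yes, equivalent

Both queries return: [(0,), (646.94,), (664.35,), (1206.46,)]

Reason: COALESCE vs CASE for NULL handling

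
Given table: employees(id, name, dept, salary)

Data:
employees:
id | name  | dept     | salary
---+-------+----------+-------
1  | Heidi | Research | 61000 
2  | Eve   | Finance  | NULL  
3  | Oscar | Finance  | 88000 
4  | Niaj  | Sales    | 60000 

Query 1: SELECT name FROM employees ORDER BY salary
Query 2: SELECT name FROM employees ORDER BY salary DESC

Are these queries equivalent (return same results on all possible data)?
No, not equivalent

Query 1 returns: [('Eve',), ('Niaj',), ('Heidi',), ('Oscar',)]
Query 2 returns: [('Oscar',), ('Heidi',), ('Niaj',), ('Eve',)]

Reason: ASC vs DESC gives opposite ordering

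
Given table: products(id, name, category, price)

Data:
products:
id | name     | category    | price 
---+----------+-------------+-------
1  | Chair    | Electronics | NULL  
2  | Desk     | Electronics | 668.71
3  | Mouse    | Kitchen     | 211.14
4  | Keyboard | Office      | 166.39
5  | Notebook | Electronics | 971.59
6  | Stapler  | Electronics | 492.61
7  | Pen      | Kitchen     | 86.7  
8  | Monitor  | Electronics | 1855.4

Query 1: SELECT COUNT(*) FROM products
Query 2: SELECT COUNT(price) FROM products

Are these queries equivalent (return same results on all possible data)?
No, not equivalent

Query 1 returns: [(8,)]
Query 2 returns: [(7,)]

Reason: COUNT(*) includes NULLs, COUNT(column) excludes them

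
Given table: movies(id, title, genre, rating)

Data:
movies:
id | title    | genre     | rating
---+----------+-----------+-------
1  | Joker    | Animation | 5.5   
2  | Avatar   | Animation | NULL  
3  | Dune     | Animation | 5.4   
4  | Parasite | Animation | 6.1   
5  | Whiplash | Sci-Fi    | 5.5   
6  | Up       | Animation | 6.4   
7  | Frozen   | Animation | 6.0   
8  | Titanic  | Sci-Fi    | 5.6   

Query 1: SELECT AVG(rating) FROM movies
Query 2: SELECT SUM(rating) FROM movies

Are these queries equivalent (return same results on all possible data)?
No, not equivalent

Query 1 returns: [(5.785714285714286,)]
Query 2 returns: [(40.5,)]

Reason: AVG vs SUM give different aggregate values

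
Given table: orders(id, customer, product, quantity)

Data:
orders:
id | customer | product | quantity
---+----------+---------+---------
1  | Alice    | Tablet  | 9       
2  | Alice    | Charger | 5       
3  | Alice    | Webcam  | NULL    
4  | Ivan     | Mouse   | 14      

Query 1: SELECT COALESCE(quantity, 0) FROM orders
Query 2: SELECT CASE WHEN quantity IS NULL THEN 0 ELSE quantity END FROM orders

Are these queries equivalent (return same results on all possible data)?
Yes, equivalent

Both queries return: [(0,), (5,), (9,), (14,)]

Reason: COALESCE vs CASE for NULL handling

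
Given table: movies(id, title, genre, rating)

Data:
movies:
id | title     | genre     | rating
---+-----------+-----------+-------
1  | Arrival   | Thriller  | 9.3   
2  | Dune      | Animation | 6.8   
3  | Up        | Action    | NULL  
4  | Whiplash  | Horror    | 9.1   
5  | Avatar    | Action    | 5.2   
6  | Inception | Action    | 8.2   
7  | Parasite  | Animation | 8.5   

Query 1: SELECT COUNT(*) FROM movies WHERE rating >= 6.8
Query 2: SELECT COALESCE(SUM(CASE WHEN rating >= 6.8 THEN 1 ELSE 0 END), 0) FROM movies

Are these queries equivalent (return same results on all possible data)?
Yes, equivalent

Both queries return: [(5,)]

Reason: COUNT with WHERE vs conditional SUM (COALESCE handles empty-table NULL)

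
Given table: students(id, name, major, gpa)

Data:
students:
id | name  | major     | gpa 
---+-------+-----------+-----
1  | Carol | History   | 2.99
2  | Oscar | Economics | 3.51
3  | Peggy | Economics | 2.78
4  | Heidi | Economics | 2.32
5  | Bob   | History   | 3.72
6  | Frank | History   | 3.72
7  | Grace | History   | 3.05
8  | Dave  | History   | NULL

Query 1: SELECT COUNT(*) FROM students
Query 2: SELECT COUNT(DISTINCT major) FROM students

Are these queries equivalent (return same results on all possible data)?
No, not equivalent

Query 1 returns: [(8,)]
Query 2 returns: [(2,)]

Reason: COUNT(*) counts rows, COUNT(DISTINCT major) counts unique majors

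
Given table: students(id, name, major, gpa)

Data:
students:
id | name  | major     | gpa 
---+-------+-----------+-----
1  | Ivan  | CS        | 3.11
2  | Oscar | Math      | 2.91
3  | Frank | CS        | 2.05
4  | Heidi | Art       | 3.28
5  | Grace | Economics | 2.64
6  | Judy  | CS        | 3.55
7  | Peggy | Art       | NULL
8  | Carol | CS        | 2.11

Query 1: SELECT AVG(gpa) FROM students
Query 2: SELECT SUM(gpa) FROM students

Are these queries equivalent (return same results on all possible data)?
No, not equivalent

Query 1 returns: [(2.807142857142857,)]
Query 2 returns: [(19.65,)]

Reason: AVG vs SUM give different aggregate values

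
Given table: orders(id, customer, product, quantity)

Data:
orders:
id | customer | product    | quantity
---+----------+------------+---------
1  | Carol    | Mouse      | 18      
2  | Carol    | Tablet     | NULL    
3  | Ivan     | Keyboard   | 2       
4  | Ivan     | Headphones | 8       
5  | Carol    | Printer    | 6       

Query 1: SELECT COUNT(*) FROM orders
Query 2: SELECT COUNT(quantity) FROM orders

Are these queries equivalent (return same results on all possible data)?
No, not equivalent

Query 1 returns: [(5,)]
Query 2 returns: [(4,)]

Reason: COUNT(*) includes NULLs, COUNT(column) excludes them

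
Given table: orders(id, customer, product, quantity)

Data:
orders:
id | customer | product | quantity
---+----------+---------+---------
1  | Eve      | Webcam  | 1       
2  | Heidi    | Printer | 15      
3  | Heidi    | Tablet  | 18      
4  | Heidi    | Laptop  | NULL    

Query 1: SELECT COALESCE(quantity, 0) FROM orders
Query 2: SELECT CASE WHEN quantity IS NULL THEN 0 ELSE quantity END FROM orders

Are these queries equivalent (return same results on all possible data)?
Yes, equivalent

Both queries return: [(0,), (1,), (15,), (18,)]

Reason: COALESCE vs CASE for NULL handling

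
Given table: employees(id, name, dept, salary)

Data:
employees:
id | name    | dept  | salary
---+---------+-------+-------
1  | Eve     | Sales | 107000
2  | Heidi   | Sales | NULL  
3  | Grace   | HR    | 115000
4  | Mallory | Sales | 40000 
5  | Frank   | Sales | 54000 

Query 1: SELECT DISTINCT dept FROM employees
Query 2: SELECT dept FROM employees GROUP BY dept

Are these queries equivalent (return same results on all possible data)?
Yes, equivalent

Both queries return: [('HR',), ('Sales',)]

Reason: Both get unique depts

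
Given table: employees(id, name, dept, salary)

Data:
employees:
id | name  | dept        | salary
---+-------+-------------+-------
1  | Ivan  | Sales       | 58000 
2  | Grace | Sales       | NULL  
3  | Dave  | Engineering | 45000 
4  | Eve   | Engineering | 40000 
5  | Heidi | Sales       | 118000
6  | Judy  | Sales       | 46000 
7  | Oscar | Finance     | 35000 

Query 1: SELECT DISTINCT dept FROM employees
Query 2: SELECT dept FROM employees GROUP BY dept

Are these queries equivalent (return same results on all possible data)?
Yes, equivalent

Both queries return: [('Engineering',), ('Finance',), ('Sales',)]

Reason: Both get unique depts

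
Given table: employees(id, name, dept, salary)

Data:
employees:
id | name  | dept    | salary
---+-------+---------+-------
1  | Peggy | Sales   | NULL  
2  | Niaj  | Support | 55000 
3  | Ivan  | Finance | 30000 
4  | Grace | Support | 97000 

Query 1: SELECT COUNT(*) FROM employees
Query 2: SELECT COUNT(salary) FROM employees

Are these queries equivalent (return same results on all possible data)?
No, not equivalent

Query 1 returns: [(4,)]
Query 2 returns: [(3,)]

Reason: COUNT(*) includes NULLs, COUNT(column) excludes them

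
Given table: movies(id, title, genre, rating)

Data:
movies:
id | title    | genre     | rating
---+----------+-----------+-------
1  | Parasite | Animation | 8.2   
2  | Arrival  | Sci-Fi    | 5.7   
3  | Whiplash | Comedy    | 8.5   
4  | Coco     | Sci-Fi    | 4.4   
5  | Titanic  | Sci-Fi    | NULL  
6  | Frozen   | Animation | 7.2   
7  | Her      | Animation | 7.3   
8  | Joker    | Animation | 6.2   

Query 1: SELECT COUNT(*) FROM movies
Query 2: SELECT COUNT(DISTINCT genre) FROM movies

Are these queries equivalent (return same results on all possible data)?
No, not equivalent

Query 1 returns: [(8,)]
Query 2 returns: [(3,)]

Reason: COUNT(*) counts rows, COUNT(DISTINCT genre) counts unique genres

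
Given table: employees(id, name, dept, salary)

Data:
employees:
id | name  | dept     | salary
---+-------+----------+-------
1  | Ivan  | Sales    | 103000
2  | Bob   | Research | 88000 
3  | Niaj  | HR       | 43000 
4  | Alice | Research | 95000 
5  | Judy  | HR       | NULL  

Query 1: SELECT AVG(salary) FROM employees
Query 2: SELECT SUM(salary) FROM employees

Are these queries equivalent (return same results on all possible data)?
No, not equivalent

Query 1 returns: [(82250.0,)]
Query 2 returns: [(329000,)]

Reason: AVG vs SUM give different aggregate values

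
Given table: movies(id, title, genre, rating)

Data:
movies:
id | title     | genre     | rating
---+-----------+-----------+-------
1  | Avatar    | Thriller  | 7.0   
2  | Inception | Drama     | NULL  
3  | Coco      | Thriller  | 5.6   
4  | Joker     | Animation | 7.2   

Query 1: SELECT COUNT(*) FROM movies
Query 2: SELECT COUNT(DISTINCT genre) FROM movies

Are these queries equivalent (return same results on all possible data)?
No, not equivalent

Query 1 returns: [(4,)]
Query 2 returns: [(3,)]

Reason: COUNT(*) counts rows, COUNT(DISTINCT genre) counts unique genres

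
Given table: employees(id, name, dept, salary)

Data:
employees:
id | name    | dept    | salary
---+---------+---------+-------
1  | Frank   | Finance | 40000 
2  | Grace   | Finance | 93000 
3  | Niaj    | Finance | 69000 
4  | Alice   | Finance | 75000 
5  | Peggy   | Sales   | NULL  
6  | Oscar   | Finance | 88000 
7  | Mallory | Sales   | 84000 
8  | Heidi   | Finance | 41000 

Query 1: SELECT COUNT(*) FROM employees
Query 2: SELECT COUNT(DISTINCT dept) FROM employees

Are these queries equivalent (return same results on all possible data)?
No, not equivalent

Query 1 returns: [(8,)]
Query 2 returns: [(2,)]

Reason: COUNT(*) counts rows, COUNT(DISTINCT dept) counts unique depts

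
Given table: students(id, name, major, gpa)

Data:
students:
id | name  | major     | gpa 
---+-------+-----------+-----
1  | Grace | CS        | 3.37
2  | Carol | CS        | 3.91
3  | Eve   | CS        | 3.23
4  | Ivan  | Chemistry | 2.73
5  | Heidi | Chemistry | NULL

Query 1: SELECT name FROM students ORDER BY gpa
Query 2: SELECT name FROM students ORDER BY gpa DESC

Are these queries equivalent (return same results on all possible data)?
No, not equivalent

Query 1 returns: [('Heidi',), ('Ivan',), ('Eve',), ('Grace',), ('Carol',)]
Query 2 returns: [('Carol',), ('Grace',), ('Eve',), ('Ivan',), ('Heidi',)]

Reason: ASC vs DESC gives opposite ordering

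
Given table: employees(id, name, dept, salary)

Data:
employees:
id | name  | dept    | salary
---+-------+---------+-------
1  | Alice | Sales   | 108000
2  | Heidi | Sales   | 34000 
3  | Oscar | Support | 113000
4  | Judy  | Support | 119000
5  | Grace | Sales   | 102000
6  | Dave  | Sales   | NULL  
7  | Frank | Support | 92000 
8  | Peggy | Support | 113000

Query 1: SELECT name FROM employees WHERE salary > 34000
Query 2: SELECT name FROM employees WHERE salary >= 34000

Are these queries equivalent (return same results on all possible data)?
No, not equivalent

Query 1 returns: [('Alice',), ('Oscar',), ('Judy',), ('Grace',), ('Frank',), ('Peggy',)]
Query 2 returns: [('Alice',), ('Heidi',), ('Oscar',), ('Judy',), ('Grace',), ('Frank',), ('Peggy',)]

Reason: > vs >= gives different results when salary = 34000 exists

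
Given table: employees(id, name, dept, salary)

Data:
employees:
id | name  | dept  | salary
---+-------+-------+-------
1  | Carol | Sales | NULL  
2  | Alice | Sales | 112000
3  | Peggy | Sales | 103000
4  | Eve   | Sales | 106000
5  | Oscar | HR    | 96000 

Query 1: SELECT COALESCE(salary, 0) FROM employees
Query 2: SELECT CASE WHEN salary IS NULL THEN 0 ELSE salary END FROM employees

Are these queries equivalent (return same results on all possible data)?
Yes, equivalent

Both queries return: [(0,), (96000,), (103000,), (106000,), (112000,)]

Reason: COALESCE vs CASE for NULL handling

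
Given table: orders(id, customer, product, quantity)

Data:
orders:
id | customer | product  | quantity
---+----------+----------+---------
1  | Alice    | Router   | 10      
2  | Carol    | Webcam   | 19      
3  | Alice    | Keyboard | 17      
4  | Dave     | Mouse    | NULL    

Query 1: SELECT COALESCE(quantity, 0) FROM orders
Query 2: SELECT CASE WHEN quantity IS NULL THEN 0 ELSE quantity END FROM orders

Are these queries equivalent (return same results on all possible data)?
Yes, equivalent

Both queries return: [(0,), (10,), (17,), (19,)]

Reason: COALESCE vs CASE for NULL handling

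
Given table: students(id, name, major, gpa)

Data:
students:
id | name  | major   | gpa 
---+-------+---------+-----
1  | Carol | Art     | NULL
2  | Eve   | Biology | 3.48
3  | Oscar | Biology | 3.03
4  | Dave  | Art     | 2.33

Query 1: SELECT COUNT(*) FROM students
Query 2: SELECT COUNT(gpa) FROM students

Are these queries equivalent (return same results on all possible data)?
No, not equivalent

Query 1 returns: [(4,)]
Query 2 returns: [(3,)]

Reason: COUNT(*) includes NULLs, COUNT(column) excludes them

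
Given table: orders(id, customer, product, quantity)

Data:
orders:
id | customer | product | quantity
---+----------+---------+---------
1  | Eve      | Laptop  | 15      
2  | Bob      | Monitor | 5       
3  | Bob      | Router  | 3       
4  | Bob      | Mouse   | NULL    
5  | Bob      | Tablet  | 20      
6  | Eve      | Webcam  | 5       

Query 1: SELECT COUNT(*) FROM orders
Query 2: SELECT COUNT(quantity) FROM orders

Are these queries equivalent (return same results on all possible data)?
No, not equivalent

Query 1 returns: [(6,)]
Query 2 returns: [(5,)]

Reason: COUNT(*) includes NULLs, COUNT(column) excludes them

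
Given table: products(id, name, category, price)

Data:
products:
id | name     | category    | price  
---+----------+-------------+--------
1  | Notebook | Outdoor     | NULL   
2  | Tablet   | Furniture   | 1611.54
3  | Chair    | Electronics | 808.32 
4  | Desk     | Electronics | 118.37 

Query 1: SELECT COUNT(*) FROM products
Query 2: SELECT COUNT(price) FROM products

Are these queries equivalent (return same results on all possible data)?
No, not equivalent

Query 1 returns: [(4,)]
Query 2 returns: [(3,)]

Reason: COUNT(*) includes NULLs, COUNT(column) excludes them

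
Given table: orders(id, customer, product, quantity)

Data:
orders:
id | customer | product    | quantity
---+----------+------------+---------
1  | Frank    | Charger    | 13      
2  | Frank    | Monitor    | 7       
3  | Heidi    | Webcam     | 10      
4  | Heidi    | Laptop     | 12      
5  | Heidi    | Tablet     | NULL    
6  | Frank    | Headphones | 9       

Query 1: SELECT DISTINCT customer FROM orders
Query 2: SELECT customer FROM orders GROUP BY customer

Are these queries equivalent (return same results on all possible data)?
Yes, equivalent

Both queries return: [('Frank',), ('Heidi',)]

Reason: Both get unique customers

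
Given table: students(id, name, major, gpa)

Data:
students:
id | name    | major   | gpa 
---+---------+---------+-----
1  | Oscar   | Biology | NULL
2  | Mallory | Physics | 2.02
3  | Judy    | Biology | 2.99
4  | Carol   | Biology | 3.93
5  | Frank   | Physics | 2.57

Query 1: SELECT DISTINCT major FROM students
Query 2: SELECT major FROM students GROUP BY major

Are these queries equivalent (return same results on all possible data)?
Yes, equivalent

Both queries return: [('Biology',), ('Physics',)]

Reason: Both get unique majors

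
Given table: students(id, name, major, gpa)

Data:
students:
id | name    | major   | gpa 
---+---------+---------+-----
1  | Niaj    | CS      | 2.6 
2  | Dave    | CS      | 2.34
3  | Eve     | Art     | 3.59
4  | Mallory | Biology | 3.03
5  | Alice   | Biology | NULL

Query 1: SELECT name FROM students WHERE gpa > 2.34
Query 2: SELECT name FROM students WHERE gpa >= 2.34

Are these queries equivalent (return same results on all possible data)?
No, not equivalent

Query 1 returns: [('Niaj',), ('Eve',), ('Mallory',)]
Query 2 returns: [('Niaj',), ('Dave',), ('Eve',), ('Mallory',)]

Reason: > vs >= gives different results when gpa = 2.34 exists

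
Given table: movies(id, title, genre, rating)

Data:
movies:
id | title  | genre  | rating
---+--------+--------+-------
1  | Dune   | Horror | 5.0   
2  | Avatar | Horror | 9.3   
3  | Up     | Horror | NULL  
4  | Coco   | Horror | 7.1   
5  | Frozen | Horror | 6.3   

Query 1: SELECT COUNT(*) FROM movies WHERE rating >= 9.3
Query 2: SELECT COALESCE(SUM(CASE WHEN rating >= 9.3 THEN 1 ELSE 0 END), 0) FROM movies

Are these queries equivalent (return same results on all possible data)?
Yes, equivalent

Both queries return: [(1,)]

Reason: COUNT with WHERE vs conditional SUM (COALESCE handles empty-table NULL)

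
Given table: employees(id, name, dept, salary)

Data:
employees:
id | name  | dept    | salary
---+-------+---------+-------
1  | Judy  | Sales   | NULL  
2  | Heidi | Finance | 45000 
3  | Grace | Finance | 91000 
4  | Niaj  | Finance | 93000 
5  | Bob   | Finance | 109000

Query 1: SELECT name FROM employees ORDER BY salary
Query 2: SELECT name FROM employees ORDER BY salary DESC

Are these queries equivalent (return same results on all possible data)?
No, not equivalent

Query 1 returns: [('Judy',), ('Heidi',), ('Grace',), ('Niaj',), ('Bob',)]
Query 2 returns: [('Bob',), ('Niaj',), ('Grace',), ('Heidi',), ('Judy',)]

Reason: ASC vs DESC gives opposite ordering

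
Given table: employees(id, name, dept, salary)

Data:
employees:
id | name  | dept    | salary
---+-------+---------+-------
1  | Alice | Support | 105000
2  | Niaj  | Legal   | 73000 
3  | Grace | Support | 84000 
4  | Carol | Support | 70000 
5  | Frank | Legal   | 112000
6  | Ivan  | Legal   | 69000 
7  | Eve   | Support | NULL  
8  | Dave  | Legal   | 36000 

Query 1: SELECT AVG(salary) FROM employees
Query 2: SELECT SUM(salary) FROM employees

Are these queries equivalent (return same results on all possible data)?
No, not equivalent

Query 1 returns: [(78428.57142857143,)]
Query 2 returns: [(549000,)]

Reason: AVG vs SUM give different aggregate values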